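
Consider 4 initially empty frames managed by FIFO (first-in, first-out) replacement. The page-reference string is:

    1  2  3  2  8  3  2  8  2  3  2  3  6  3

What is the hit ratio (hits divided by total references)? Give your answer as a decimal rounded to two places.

1: fault, frames [1]
2: fault, frames [1, 2]
3: fault, frames [1, 2, 3]
2: hit
8: fault, frames [1, 2, 3, 8]
3: hit
2: hit
8: hit
2: hit
3: hit
2: hit
3: hit
6: fault, evict 1, frames [2, 3, 8, 6]
3: hit
Hits: 9 of 14 references → 9/14 = 0.6429.

0.64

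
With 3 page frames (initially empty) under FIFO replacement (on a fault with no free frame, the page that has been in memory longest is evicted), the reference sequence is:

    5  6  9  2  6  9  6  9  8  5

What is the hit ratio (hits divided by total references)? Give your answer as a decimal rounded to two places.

0.40

5 -> fault, frames [5]
6 -> fault, frames [5, 6]
9 -> fault, frames [5, 6, 9]
2 -> fault, evict 5, frames [6, 9, 2]
6 -> hit
9 -> hit
6 -> hit
9 -> hit
8 -> fault, evict 6, frames [9, 2, 8]
5 -> fault, evict 9, frames [2, 8, 5]
Hits: 4 of 10 references → 4/10 = 0.4000.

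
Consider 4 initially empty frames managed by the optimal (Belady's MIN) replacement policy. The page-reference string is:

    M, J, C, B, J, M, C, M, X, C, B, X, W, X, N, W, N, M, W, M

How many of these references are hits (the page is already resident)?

M → fault, frames {M}
J → fault, frames {M,J}
C → fault, frames {M,J,C}
B → fault, frames {M,J,C,B}
J → hit
M → hit
C → hit
M → hit
X → fault, evict J, frames {M,C,B,X}
C → hit
B → hit
X → hit
W → fault, evict B, frames {M,C,X,W}
X → hit
N → fault, evict X, frames {M,C,W,N}
W → hit
N → hit
M → hit
W → hit
M → hit
Hits: 13.

13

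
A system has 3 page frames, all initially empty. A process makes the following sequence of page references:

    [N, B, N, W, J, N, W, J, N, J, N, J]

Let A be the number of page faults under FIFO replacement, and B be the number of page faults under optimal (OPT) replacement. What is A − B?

1

Under FIFO: F F . F F F . . . . . . → 5 faults.
Under OPT: F F . F F . . . . . . . → 4 faults.
A − B = 5 − 4 = 1.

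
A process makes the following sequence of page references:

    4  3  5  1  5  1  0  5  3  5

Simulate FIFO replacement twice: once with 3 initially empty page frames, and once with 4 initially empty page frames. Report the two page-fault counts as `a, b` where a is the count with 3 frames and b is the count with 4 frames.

3 frames: F F F F . . F . F F → 7 faults.
4 frames: F F F F . . F . . . → 5 faults.
5 < 7: adding a frame reduced faults, as is typical.

7, 5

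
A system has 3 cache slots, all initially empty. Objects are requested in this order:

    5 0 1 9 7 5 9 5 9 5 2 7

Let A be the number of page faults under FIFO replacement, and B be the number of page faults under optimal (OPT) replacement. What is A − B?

1

Under FIFO: F F F F F F . . . . F . → 7 faults.
Under OPT: F F F F F . . . . . F . → 6 faults.
A − B = 7 − 6 = 1.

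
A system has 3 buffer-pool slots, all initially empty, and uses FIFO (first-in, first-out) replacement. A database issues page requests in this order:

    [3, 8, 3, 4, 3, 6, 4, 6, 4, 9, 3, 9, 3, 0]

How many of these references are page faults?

7

3 → fault, frames [3]
8 → fault, frames [3, 8]
3 → hit
4 → fault, frames [3, 8, 4]
3 → hit
6 → fault, evict 3, frames [8, 4, 6]
4 → hit
6 → hit
4 → hit
9 → fault, evict 8, frames [4, 6, 9]
3 → fault, evict 4, frames [6, 9, 3]
9 → hit
3 → hit
0 → fault, evict 6, frames [9, 3, 0]
Page faults: 7.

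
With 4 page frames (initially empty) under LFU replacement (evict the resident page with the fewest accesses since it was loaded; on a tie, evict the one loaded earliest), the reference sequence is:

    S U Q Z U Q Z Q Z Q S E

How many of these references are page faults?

5

S -> miss, frames (S)
U -> miss, frames (S U)
Q -> miss, frames (S U Q)
Z -> miss, frames (S U Q Z)
U -> hit
Q -> hit
Z -> hit
Q -> hit
Z -> hit
Q -> hit
S -> hit
E -> miss, evict S, frames (U Q Z E)
Page faults: 5.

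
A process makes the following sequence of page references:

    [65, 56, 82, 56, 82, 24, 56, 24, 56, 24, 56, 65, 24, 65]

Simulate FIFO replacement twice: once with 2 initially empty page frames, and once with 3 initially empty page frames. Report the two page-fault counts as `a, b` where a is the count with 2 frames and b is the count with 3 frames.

7, 5

2 frames: F F F . . F F . . . . F F . → 7 faults.
3 frames: F F F . . F . . . . . F . . → 5 faults.
5 < 7: adding a frame reduced faults, as is typical.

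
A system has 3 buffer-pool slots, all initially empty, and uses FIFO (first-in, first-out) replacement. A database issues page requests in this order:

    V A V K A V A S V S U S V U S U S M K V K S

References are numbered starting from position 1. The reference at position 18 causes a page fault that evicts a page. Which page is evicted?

S

pos 1: V → miss, frames (V)
pos 2: A → miss, frames (V A)
pos 3: V → hit
pos 4: K → miss, frames (V A K)
pos 5: A → hit
pos 6: V → hit
pos 7: A → hit
pos 8: S → miss, evict V, frames (A K S)
pos 9: V → miss, evict A, frames (K S V)
pos 10: S → hit
pos 11: U → miss, evict K, frames (S V U)
pos 12: S → hit
pos 13: V → hit
pos 14: U → hit
pos 15: S → hit
pos 16: U → hit
pos 17: S → hit
pos 18: M → miss, evict S, frames (V U M)
At position 18, page S is evicted.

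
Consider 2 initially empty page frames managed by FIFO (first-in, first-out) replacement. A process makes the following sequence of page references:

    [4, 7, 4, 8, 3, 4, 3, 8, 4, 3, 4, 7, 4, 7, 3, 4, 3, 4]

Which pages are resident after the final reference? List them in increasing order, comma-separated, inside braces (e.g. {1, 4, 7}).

{3, 4}

4: fault, frames {4}
7: fault, frames {4,7}
4: hit
8: fault, evict 4, frames {7,8}
3: fault, evict 7, frames {8,3}
4: fault, evict 8, frames {3,4}
3: hit
8: fault, evict 3, frames {4,8}
4: hit
3: fault, evict 4, frames {8,3}
4: fault, evict 8, frames {3,4}
7: fault, evict 3, frames {4,7}
4: hit
7: hit
3: fault, evict 4, frames {7,3}
4: fault, evict 7, frames {3,4}
3: hit
4: hit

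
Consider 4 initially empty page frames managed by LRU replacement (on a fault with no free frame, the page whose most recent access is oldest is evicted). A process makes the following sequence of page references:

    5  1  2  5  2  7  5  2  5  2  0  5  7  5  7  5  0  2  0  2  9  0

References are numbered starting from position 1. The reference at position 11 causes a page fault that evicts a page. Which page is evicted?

1

pos 1: 5: fault, frames (5)
pos 2: 1: fault, frames (5 1)
pos 3: 2: fault, frames (5 1 2)
pos 4: 5: hit
pos 5: 2: hit
pos 6: 7: fault, frames (1 5 2 7)
pos 7: 5: hit
pos 8: 2: hit
pos 9: 5: hit
pos 10: 2: hit
pos 11: 0: fault, evict 1, frames (7 5 2 0)
At position 11, page 1 is evicted.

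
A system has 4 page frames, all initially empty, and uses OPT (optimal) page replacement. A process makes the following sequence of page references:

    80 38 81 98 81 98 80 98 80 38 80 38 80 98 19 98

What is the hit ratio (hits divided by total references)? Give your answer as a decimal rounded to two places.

0.69

80: miss, frames {80}
38: miss, frames {80,38}
81: miss, frames {80,38,81}
98: miss, frames {80,38,81,98}
81: hit
98: hit
80: hit
98: hit
80: hit
38: hit
80: hit
38: hit
80: hit
98: hit
19: miss, evict 81, frames {80,38,98,19}
98: hit
Hits: 11 of 16 references → 11/16 = 0.6875.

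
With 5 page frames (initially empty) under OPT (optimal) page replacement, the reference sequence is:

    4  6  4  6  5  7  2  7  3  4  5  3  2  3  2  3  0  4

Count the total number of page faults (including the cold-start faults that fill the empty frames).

7

4 → miss, frames {4}
6 → miss, frames {4,6}
4 → hit
6 → hit
5 → miss, frames {4,6,5}
7 → miss, frames {4,6,5,7}
2 → miss, frames {4,6,5,7,2}
7 → hit
3 → miss, evict 7, frames {4,6,5,2,3}
4 → hit
5 → hit
3 → hit
2 → hit
3 → hit
2 → hit
3 → hit
0 → miss, evict 3, frames {4,6,5,2,0}
4 → hit
Page faults: 7.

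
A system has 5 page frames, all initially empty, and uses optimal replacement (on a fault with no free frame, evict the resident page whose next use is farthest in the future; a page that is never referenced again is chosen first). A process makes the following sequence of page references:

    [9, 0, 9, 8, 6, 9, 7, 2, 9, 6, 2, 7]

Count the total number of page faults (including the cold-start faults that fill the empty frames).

6

9 -> miss, frames {9}
0 -> miss, frames {9,0}
9 -> hit
8 -> miss, frames {9,0,8}
6 -> miss, frames {9,0,8,6}
9 -> hit
7 -> miss, frames {9,0,8,6,7}
2 -> miss, evict 8, frames {9,0,6,7,2}
9 -> hit
6 -> hit
2 -> hit
7 -> hit
Page faults: 6.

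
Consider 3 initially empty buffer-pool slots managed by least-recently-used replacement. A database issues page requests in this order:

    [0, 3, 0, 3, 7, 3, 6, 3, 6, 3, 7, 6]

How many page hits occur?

0 → fault, frames (0)
3 → fault, frames (0 3)
0 → hit
3 → hit
7 → fault, frames (0 3 7)
3 → hit
6 → fault, evict 0, frames (7 3 6)
3 → hit
6 → hit
3 → hit
7 → hit
6 → hit
Hits: 8.

8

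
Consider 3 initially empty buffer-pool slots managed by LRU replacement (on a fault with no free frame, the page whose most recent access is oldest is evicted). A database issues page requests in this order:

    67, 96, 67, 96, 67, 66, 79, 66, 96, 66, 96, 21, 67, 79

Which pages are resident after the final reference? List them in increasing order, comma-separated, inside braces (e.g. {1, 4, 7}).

67: fault, frames [67]
96: fault, frames [67, 96]
67: hit
96: hit
67: hit
66: fault, frames [96, 67, 66]
79: fault, evict 96, frames [67, 66, 79]
66: hit
96: fault, evict 67, frames [79, 66, 96]
66: hit
96: hit
21: fault, evict 79, frames [66, 96, 21]
67: fault, evict 66, frames [96, 21, 67]
79: fault, evict 96, frames [21, 67, 79]

{21, 67, 79}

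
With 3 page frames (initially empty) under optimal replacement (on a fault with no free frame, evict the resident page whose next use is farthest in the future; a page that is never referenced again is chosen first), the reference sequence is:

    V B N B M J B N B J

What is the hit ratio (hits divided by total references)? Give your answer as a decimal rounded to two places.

0.50

V → fault, frames {V}
B → fault, frames {V,B}
N → fault, frames {V,B,N}
B → hit
M → fault, evict V, frames {B,N,M}
J → fault, evict M, frames {B,N,J}
B → hit
N → hit
B → hit
J → hit
Hits: 5 of 10 references → 5/10 = 0.5000.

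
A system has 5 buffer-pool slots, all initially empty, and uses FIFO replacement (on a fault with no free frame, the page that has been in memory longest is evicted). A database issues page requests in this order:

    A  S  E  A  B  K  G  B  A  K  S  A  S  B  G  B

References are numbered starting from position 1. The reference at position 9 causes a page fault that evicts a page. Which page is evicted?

S

pos 1: A -> miss, frames {A}
pos 2: S -> miss, frames {A,S}
pos 3: E -> miss, frames {A,S,E}
pos 4: A -> hit
pos 5: B -> miss, frames {A,S,E,B}
pos 6: K -> miss, frames {A,S,E,B,K}
pos 7: G -> miss, evict A, frames {S,E,B,K,G}
pos 8: B -> hit
pos 9: A -> miss, evict S, frames {E,B,K,G,A}
At position 9, page S is evicted.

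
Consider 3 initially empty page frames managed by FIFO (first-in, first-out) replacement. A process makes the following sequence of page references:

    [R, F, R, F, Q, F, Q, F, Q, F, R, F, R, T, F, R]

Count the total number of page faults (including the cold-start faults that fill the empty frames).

R: miss, frames [R]
F: miss, frames [R, F]
R: hit
F: hit
Q: miss, frames [R, F, Q]
F: hit
Q: hit
F: hit
Q: hit
F: hit
R: hit
F: hit
R: hit
T: miss, evict R, frames [F, Q, T]
F: hit
R: miss, evict F, frames [Q, T, R]
Page faults: 5.

5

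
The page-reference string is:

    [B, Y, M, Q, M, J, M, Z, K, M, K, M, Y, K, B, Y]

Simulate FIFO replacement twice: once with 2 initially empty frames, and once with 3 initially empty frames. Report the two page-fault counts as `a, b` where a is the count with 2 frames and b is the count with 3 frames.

13, 10

2 frames: F F F F . F F F F F . . F F F F → 13 faults.
3 frames: F F F F . F . F F F . . F . F . → 10 faults.
10 < 13: adding a frame reduced faults, as is typical.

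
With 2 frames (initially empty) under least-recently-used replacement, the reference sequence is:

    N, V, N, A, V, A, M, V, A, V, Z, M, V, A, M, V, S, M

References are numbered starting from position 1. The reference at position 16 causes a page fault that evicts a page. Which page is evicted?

A

pos 1: N -> miss, frames {N}
pos 2: V -> miss, frames {N,V}
pos 3: N -> hit
pos 4: A -> miss, evict V, frames {N,A}
pos 5: V -> miss, evict N, frames {A,V}
pos 6: A -> hit
pos 7: M -> miss, evict V, frames {A,M}
pos 8: V -> miss, evict A, frames {M,V}
pos 9: A -> miss, evict M, frames {V,A}
pos 10: V -> hit
pos 11: Z -> miss, evict A, frames {V,Z}
pos 12: M -> miss, evict V, frames {Z,M}
pos 13: V -> miss, evict Z, frames {M,V}
pos 14: A -> miss, evict M, frames {V,A}
pos 15: M -> miss, evict V, frames {A,M}
pos 16: V -> miss, evict A, frames {M,V}
At position 16, page A is evicted.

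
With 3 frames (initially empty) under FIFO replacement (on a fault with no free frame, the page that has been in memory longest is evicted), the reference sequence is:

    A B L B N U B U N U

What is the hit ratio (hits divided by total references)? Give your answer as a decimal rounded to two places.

0.40

A → fault, frames [A]
B → fault, frames [A, B]
L → fault, frames [A, B, L]
B → hit
N → fault, evict A, frames [B, L, N]
U → fault, evict B, frames [L, N, U]
B → fault, evict L, frames [N, U, B]
U → hit
N → hit
U → hit
Hits: 4 of 10 references → 4/10 = 0.4000.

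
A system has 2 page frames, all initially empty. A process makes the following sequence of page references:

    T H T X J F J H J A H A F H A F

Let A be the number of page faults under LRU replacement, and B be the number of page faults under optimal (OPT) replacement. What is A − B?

Under LRU: F F . F F F . F . F F . F F F F → 12 faults.
Under OPT: F F . F F F . F . F . . F . F . → 9 faults.
A − B = 12 − 9 = 3.

3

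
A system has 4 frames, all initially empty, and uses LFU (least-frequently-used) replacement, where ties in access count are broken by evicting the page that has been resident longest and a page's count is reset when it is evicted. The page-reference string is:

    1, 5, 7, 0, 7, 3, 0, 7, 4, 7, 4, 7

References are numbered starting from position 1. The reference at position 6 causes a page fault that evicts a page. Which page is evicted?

1

pos 1: 1 → fault, frames (1)
pos 2: 5 → fault, frames (1 5)
pos 3: 7 → fault, frames (1 5 7)
pos 4: 0 → fault, frames (1 5 7 0)
pos 5: 7 → hit
pos 6: 3 → fault, evict 1, frames (5 7 0 3)
At position 6, page 1 is evicted.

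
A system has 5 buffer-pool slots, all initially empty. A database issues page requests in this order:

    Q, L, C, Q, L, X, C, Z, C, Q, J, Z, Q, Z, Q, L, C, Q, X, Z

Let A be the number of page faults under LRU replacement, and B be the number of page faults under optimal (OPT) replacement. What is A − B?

Under LRU: F F F . . F . F . . F . . . . F . . F . → 8 faults.
Under OPT: F F F . . F . F . . F . . . . . . . F . → 7 faults.
A − B = 8 − 7 = 1.

1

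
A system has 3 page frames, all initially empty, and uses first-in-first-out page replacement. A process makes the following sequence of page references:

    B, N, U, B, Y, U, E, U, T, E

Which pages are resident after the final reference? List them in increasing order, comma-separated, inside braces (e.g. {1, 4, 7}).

{E, T, Y}

B: fault, frames (B)
N: fault, frames (B N)
U: fault, frames (B N U)
B: hit
Y: fault, evict B, frames (N U Y)
U: hit
E: fault, evict N, frames (U Y E)
U: hit
T: fault, evict U, frames (Y E T)
E: hit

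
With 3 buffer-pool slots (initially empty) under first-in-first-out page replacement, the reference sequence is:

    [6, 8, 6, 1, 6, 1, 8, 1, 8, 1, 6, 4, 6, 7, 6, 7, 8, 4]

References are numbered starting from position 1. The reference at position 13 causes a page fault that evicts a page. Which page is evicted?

8

pos 1: 6 -> miss, frames [6]
pos 2: 8 -> miss, frames [6, 8]
pos 3: 6 -> hit
pos 4: 1 -> miss, frames [6, 8, 1]
pos 5: 6 -> hit
pos 6: 1 -> hit
pos 7: 8 -> hit
pos 8: 1 -> hit
pos 9: 8 -> hit
pos 10: 1 -> hit
pos 11: 6 -> hit
pos 12: 4 -> miss, evict 6, frames [8, 1, 4]
pos 13: 6 -> miss, evict 8, frames [1, 4, 6]
At position 13, page 8 is evicted.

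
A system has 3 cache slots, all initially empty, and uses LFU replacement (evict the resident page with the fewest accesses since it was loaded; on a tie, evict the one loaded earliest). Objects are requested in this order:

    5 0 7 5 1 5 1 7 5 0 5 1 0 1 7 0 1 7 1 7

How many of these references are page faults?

8

5: miss, frames (5)
0: miss, frames (5 0)
7: miss, frames (5 0 7)
5: hit
1: miss, evict 0, frames (5 7 1)
5: hit
1: hit
7: hit
5: hit
0: miss, evict 7, frames (5 1 0)
5: hit
1: hit
0: hit
1: hit
7: miss, evict 0, frames (5 1 7)
0: miss, evict 7, frames (5 1 0)
1: hit
7: miss, evict 0, frames (5 1 7)
1: hit
7: hit
Page faults: 8.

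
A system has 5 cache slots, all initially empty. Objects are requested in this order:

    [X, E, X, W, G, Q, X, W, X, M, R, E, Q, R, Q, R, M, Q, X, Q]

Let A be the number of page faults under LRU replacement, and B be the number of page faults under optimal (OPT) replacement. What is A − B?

Under LRU: F F . F F F . . . F F F F . . . . . . . → 9 faults.
Under OPT: F F . F F F . . . F F . . . . . . . . . → 7 faults.
A − B = 9 − 7 = 2.

2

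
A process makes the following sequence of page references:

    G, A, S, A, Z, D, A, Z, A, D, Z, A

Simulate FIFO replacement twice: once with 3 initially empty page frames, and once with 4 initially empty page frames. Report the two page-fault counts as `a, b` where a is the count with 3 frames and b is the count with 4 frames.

3 frames: F F F . F F F . . . . . → 6 faults.
4 frames: F F F . F F . . . . . . → 5 faults.
5 < 6: adding a frame reduced faults, as is typical.

6, 5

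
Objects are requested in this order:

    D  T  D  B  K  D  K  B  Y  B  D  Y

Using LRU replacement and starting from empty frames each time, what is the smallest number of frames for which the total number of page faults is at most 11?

f=1: 12 faults
f=2: 9 faults
f=3: 6 faults
f=4: 5 faults
f=5: 5 faults
Smallest f with faults ≤ 11 is 2.

2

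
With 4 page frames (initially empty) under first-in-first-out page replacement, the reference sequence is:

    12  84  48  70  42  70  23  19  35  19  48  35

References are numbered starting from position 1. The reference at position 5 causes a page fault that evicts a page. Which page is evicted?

12

pos 1: 12 -> fault, frames [12]
pos 2: 84 -> fault, frames [12, 84]
pos 3: 48 -> fault, frames [12, 84, 48]
pos 4: 70 -> fault, frames [12, 84, 48, 70]
pos 5: 42 -> fault, evict 12, frames [84, 48, 70, 42]
At position 5, page 12 is evicted.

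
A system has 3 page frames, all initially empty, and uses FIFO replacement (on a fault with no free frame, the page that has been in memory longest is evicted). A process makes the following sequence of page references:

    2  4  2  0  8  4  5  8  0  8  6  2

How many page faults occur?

2 → fault, frames [2]
4 → fault, frames [2, 4]
2 → hit
0 → fault, frames [2, 4, 0]
8 → fault, evict 2, frames [4, 0, 8]
4 → hit
5 → fault, evict 4, frames [0, 8, 5]
8 → hit
0 → hit
8 → hit
6 → fault, evict 0, frames [8, 5, 6]
2 → fault, evict 8, frames [5, 6, 2]
Page faults: 7.

7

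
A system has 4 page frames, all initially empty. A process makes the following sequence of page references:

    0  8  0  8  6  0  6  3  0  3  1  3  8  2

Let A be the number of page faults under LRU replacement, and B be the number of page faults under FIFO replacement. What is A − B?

Under LRU: F F . . F . . F . . F . F F → 7 faults.
Under FIFO: F F . . F . . F . . F . . F → 6 faults.
A − B = 7 − 6 = 1.

1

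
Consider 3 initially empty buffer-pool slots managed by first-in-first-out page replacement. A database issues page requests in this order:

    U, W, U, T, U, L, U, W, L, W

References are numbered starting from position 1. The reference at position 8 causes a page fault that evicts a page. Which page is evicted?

T

pos 1: U -> fault, frames [U]
pos 2: W -> fault, frames [U, W]
pos 3: U -> hit
pos 4: T -> fault, frames [U, W, T]
pos 5: U -> hit
pos 6: L -> fault, evict U, frames [W, T, L]
pos 7: U -> fault, evict W, frames [T, L, U]
pos 8: W -> fault, evict T, frames [L, U, W]
At position 8, page T is evicted.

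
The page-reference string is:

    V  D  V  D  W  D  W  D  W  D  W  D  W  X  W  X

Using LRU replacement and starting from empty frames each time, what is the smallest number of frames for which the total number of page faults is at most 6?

2

f=1: 16 faults
f=2: 4 faults
f=3: 4 faults
f=4: 4 faults
Smallest f with faults ≤ 6 is 2.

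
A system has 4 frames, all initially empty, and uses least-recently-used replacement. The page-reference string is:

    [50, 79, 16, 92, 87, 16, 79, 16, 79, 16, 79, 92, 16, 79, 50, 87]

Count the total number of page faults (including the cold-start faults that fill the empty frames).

50 → miss, frames [50]
79 → miss, frames [50, 79]
16 → miss, frames [50, 79, 16]
92 → miss, frames [50, 79, 16, 92]
87 → miss, evict 50, frames [79, 16, 92, 87]
16 → hit
79 → hit
16 → hit
79 → hit
16 → hit
79 → hit
92 → hit
16 → hit
79 → hit
50 → miss, evict 87, frames [92, 16, 79, 50]
87 → miss, evict 92, frames [16, 79, 50, 87]
Page faults: 7.

7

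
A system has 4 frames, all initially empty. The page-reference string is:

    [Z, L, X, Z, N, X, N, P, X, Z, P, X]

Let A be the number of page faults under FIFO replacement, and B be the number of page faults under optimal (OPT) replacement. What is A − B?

1

Under FIFO: F F F . F . . F . F . . → 6 faults.
Under OPT: F F F . F . . F . . . . → 5 faults.
A − B = 6 − 5 = 1.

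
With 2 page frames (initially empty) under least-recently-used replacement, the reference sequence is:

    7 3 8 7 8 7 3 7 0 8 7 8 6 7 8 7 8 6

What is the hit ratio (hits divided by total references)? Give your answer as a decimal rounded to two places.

7 → miss, frames {7}
3 → miss, frames {7,3}
8 → miss, evict 7, frames {3,8}
7 → miss, evict 3, frames {8,7}
8 → hit
7 → hit
3 → miss, evict 8, frames {7,3}
7 → hit
0 → miss, evict 3, frames {7,0}
8 → miss, evict 7, frames {0,8}
7 → miss, evict 0, frames {8,7}
8 → hit
6 → miss, evict 7, frames {8,6}
7 → miss, evict 8, frames {6,7}
8 → miss, evict 6, frames {7,8}
7 → hit
8 → hit
6 → miss, evict 7, frames {8,6}
Hits: 6 of 18 references → 6/18 = 0.3333.

0.33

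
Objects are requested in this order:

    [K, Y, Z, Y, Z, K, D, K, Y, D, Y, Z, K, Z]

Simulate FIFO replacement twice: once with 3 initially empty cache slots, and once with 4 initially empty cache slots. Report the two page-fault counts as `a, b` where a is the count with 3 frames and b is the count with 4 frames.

3 frames: F F F . . . F F F . . F . . → 7 faults.
4 frames: F F F . . . F . . . . . . . → 4 faults.
4 < 7: adding a frame reduced faults, as is typical.

7, 4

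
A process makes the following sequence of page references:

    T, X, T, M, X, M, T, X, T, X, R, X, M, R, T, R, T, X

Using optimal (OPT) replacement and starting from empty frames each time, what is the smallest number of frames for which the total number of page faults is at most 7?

f=1: 18 faults
f=2: 8 faults
f=3: 5 faults
f=4: 4 faults
Smallest f with faults ≤ 7 is 3.

3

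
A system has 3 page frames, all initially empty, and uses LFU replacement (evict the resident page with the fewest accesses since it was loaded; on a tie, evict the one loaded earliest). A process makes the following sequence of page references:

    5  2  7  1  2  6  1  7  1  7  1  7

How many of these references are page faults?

6

5 → fault, frames [5]
2 → fault, frames [5, 2]
7 → fault, frames [5, 2, 7]
1 → fault, evict 5, frames [2, 7, 1]
2 → hit
6 → fault, evict 7, frames [2, 1, 6]
1 → hit
7 → fault, evict 6, frames [2, 1, 7]
1 → hit
7 → hit
1 → hit
7 → hit
Page faults: 6.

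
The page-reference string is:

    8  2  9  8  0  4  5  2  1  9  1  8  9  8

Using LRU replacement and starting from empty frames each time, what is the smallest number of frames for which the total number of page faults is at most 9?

f=1: 14 faults
f=2: 12 faults
f=3: 10 faults
f=4: 10 faults
f=5: 10 faults
f=6: 9 faults
f=7: 7 faults
Smallest f with faults ≤ 9 is 6.

6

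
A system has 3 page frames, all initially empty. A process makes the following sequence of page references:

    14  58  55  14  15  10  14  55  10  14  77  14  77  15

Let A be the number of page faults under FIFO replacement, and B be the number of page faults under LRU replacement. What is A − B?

Under FIFO: F F F . F F F F . . F . . F → 9 faults.
Under LRU: F F F . F F . F . . F . . F → 8 faults.
A − B = 9 − 8 = 1.

1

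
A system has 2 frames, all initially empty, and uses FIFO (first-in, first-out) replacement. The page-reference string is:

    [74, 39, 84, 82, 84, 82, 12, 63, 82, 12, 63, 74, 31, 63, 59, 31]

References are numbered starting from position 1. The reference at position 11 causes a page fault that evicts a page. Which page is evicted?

82

pos 1: 74 -> miss, frames (74)
pos 2: 39 -> miss, frames (74 39)
pos 3: 84 -> miss, evict 74, frames (39 84)
pos 4: 82 -> miss, evict 39, frames (84 82)
pos 5: 84 -> hit
pos 6: 82 -> hit
pos 7: 12 -> miss, evict 84, frames (82 12)
pos 8: 63 -> miss, evict 82, frames (12 63)
pos 9: 82 -> miss, evict 12, frames (63 82)
pos 10: 12 -> miss, evict 63, frames (82 12)
pos 11: 63 -> miss, evict 82, frames (12 63)
At position 11, page 82 is evicted.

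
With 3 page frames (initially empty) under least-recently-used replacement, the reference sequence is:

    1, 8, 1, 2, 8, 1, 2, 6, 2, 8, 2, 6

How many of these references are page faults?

5

1 → fault, frames {1}
8 → fault, frames {1,8}
1 → hit
2 → fault, frames {8,1,2}
8 → hit
1 → hit
2 → hit
6 → fault, evict 8, frames {1,2,6}
2 → hit
8 → fault, evict 1, frames {6,2,8}
2 → hit
6 → hit
Page faults: 5.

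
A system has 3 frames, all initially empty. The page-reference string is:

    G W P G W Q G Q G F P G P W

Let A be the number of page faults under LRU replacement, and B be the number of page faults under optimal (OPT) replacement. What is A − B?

1

Under LRU: F F F . . F . . . F F . . F → 7 faults.
Under OPT: F F F . . F . . . F . . . F → 6 faults.
A − B = 7 − 6 = 1.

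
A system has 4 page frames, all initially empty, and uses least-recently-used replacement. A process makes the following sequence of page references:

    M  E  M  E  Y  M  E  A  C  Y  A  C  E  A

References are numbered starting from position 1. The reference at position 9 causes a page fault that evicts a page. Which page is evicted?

Y

pos 1: M: fault, frames [M]
pos 2: E: fault, frames [M, E]
pos 3: M: hit
pos 4: E: hit
pos 5: Y: fault, frames [M, E, Y]
pos 6: M: hit
pos 7: E: hit
pos 8: A: fault, frames [Y, M, E, A]
pos 9: C: fault, evict Y, frames [M, E, A, C]
At position 9, page Y is evicted.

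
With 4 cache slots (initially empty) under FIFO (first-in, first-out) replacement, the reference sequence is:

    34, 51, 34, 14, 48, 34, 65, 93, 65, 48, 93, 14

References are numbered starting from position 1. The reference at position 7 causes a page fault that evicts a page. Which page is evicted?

pos 1: 34: miss, frames {34}
pos 2: 51: miss, frames {34,51}
pos 3: 34: hit
pos 4: 14: miss, frames {34,51,14}
pos 5: 48: miss, frames {34,51,14,48}
pos 6: 34: hit
pos 7: 65: miss, evict 34, frames {51,14,48,65}
At position 7, page 34 is evicted.

34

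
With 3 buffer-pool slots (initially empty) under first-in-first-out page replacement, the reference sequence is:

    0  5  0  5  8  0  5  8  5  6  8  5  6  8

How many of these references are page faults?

4

0 -> miss, frames {0}
5 -> miss, frames {0,5}
0 -> hit
5 -> hit
8 -> miss, frames {0,5,8}
0 -> hit
5 -> hit
8 -> hit
5 -> hit
6 -> miss, evict 0, frames {5,8,6}
8 -> hit
5 -> hit
6 -> hit
8 -> hit
Page faults: 4.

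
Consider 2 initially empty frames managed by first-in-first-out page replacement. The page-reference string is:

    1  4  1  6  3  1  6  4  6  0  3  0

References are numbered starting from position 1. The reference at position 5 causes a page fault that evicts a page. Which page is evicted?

pos 1: 1: fault, frames [1]
pos 2: 4: fault, frames [1, 4]
pos 3: 1: hit
pos 4: 6: fault, evict 1, frames [4, 6]
pos 5: 3: fault, evict 4, frames [6, 3]
At position 5, page 4 is evicted.

4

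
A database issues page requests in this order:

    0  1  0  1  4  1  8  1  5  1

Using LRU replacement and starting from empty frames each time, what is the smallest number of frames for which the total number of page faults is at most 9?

2

f=1: 10 faults
f=2: 5 faults
f=3: 5 faults
f=4: 5 faults
f=5: 5 faults
Smallest f with faults ≤ 9 is 2.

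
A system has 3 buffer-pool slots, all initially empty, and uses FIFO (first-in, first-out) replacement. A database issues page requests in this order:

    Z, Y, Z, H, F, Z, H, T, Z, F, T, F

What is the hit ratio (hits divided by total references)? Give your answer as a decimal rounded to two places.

Z -> fault, frames (Z)
Y -> fault, frames (Z Y)
Z -> hit
H -> fault, frames (Z Y H)
F -> fault, evict Z, frames (Y H F)
Z -> fault, evict Y, frames (H F Z)
H -> hit
T -> fault, evict H, frames (F Z T)
Z -> hit
F -> hit
T -> hit
F -> hit
Hits: 6 of 12 references → 6/12 = 0.5000.

0.50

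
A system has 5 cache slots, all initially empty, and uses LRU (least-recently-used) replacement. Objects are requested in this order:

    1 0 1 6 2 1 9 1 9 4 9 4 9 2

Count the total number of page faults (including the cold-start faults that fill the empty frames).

6

1 → fault, frames {1}
0 → fault, frames {1,0}
1 → hit
6 → fault, frames {0,1,6}
2 → fault, frames {0,1,6,2}
1 → hit
9 → fault, frames {0,6,2,1,9}
1 → hit
9 → hit
4 → fault, evict 0, frames {6,2,1,9,4}
9 → hit
4 → hit
9 → hit
2 → hit
Page faults: 6.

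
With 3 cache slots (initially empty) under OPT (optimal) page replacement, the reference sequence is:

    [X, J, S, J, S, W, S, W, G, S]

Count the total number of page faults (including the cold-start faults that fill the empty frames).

5

X: fault, frames (X)
J: fault, frames (X J)
S: fault, frames (X J S)
J: hit
S: hit
W: fault, evict J, frames (X S W)
S: hit
W: hit
G: fault, evict W, frames (X S G)
S: hit
Page faults: 5.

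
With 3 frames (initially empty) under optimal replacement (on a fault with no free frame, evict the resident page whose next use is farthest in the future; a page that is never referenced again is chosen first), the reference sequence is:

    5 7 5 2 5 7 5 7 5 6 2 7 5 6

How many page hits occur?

9

5 -> miss, frames {5}
7 -> miss, frames {5,7}
5 -> hit
2 -> miss, frames {5,7,2}
5 -> hit
7 -> hit
5 -> hit
7 -> hit
5 -> hit
6 -> miss, evict 5, frames {7,2,6}
2 -> hit
7 -> hit
5 -> miss, evict 2, frames {7,6,5}
6 -> hit
Hits: 9.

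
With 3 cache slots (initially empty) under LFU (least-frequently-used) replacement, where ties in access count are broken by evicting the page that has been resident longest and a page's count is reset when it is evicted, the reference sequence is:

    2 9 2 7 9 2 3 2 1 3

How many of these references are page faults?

2 → fault, frames {2}
9 → fault, frames {2,9}
2 → hit
7 → fault, frames {2,9,7}
9 → hit
2 → hit
3 → fault, evict 7, frames {2,9,3}
2 → hit
1 → fault, evict 3, frames {2,9,1}
3 → fault, evict 1, frames {2,9,3}
Page faults: 6.

6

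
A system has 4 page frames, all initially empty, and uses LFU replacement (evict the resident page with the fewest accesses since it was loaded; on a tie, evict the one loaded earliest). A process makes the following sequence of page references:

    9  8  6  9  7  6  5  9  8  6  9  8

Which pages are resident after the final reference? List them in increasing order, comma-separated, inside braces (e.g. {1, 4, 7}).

{5, 6, 8, 9}

9 → fault, frames (9)
8 → fault, frames (9 8)
6 → fault, frames (9 8 6)
9 → hit
7 → fault, frames (9 8 6 7)
6 → hit
5 → fault, evict 8, frames (9 6 7 5)
9 → hit
8 → fault, evict 7, frames (9 6 5 8)
6 → hit
9 → hit
8 → hit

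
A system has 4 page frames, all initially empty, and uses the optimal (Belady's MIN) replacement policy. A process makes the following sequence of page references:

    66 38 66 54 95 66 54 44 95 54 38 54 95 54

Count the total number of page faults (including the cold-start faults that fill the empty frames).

5

66 → fault, frames {66}
38 → fault, frames {66,38}
66 → hit
54 → fault, frames {66,38,54}
95 → fault, frames {66,38,54,95}
66 → hit
54 → hit
44 → fault, evict 66, frames {38,54,95,44}
95 → hit
54 → hit
38 → hit
54 → hit
95 → hit
54 → hit
Page faults: 5.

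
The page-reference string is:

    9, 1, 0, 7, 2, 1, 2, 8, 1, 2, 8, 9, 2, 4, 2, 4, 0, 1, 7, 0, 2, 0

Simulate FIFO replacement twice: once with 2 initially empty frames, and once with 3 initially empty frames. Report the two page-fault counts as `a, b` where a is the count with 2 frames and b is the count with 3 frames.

2 frames: F F F F F F . F . F . F . F F . F F F F F . → 16 faults.
3 frames: F F F F F F . F . . . F F F . . F F F . F F → 15 faults.
15 < 16: adding a frame reduced faults, as is typical.

16, 15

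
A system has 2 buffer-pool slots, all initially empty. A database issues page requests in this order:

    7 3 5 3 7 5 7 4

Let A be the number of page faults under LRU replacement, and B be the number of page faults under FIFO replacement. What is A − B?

1

Under LRU: F F F . F F . F → 6 faults.
Under FIFO: F F F . F . . F → 5 faults.
A − B = 6 − 5 = 1.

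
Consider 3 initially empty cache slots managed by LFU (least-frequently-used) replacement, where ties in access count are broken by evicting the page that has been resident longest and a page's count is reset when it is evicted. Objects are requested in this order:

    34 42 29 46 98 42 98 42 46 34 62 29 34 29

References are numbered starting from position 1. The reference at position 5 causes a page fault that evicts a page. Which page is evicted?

pos 1: 34: fault, frames [34]
pos 2: 42: fault, frames [34, 42]
pos 3: 29: fault, frames [34, 42, 29]
pos 4: 46: fault, evict 34, frames [42, 29, 46]
pos 5: 98: fault, evict 42, frames [29, 46, 98]
At position 5, page 42 is evicted.

42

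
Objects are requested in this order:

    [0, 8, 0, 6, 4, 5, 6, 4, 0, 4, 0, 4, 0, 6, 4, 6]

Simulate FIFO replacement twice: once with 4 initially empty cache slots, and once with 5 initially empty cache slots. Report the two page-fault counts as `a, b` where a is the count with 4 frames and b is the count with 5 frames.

4 frames: F F . F F F . . F . . . . . . . → 6 faults.
5 frames: F F . F F F . . . . . . . . . . → 5 faults.
5 < 6: adding a frame reduced faults, as is typical.

6, 5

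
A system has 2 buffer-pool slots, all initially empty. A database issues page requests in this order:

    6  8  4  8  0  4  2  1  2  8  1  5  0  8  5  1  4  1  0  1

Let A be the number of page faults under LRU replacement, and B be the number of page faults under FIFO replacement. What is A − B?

Under LRU: F F F . F F F F . F F F F F F F F . F . → 16 faults.
Under FIFO: F F F . F . F F . F . F F F F F F . F F → 15 faults.
A − B = 16 − 15 = 1.

1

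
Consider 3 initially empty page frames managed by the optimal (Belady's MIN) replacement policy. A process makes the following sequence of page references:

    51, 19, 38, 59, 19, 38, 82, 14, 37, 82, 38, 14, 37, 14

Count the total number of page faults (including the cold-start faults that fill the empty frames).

8

51: fault, frames {51}
19: fault, frames {51,19}
38: fault, frames {51,19,38}
59: fault, evict 51, frames {19,38,59}
19: hit
38: hit
82: fault, evict 59, frames {19,38,82}
14: fault, evict 19, frames {38,82,14}
37: fault, evict 14, frames {38,82,37}
82: hit
38: hit
14: fault, evict 82, frames {38,37,14}
37: hit
14: hit
Page faults: 8.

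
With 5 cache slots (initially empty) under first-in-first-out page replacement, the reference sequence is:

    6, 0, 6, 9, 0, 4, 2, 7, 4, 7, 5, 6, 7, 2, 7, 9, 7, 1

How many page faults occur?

10

6: miss, frames {6}
0: miss, frames {6,0}
6: hit
9: miss, frames {6,0,9}
0: hit
4: miss, frames {6,0,9,4}
2: miss, frames {6,0,9,4,2}
7: miss, evict 6, frames {0,9,4,2,7}
4: hit
7: hit
5: miss, evict 0, frames {9,4,2,7,5}
6: miss, evict 9, frames {4,2,7,5,6}
7: hit
2: hit
7: hit
9: miss, evict 4, frames {2,7,5,6,9}
7: hit
1: miss, evict 2, frames {7,5,6,9,1}
Page faults: 10.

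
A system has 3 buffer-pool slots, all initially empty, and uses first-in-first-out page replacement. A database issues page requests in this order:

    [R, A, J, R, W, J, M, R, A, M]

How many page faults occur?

R → miss, frames (R)
A → miss, frames (R A)
J → miss, frames (R A J)
R → hit
W → miss, evict R, frames (A J W)
J → hit
M → miss, evict A, frames (J W M)
R → miss, evict J, frames (W M R)
A → miss, evict W, frames (M R A)
M → hit
Page faults: 7.

7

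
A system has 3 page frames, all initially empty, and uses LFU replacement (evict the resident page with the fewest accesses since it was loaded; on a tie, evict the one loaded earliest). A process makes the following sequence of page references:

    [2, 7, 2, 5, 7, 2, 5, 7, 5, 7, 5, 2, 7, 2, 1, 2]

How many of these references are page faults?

2: miss, frames (2)
7: miss, frames (2 7)
2: hit
5: miss, frames (2 7 5)
7: hit
2: hit
5: hit
7: hit
5: hit
7: hit
5: hit
2: hit
7: hit
2: hit
1: miss, evict 5, frames (2 7 1)
2: hit
Page faults: 4.

4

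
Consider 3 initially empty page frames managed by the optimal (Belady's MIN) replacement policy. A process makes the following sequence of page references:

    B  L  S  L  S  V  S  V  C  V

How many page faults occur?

B: fault, frames [B]
L: fault, frames [B, L]
S: fault, frames [B, L, S]
L: hit
S: hit
V: fault, evict L, frames [B, S, V]
S: hit
V: hit
C: fault, evict S, frames [B, V, C]
V: hit
Page faults: 5.

5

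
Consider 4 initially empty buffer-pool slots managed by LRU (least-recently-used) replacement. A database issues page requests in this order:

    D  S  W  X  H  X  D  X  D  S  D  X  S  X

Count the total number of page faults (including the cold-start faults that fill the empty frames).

D → miss, frames [D]
S → miss, frames [D, S]
W → miss, frames [D, S, W]
X → miss, frames [D, S, W, X]
H → miss, evict D, frames [S, W, X, H]
X → hit
D → miss, evict S, frames [W, H, X, D]
X → hit
D → hit
S → miss, evict W, frames [H, X, D, S]
D → hit
X → hit
S → hit
X → hit
Page faults: 7.

7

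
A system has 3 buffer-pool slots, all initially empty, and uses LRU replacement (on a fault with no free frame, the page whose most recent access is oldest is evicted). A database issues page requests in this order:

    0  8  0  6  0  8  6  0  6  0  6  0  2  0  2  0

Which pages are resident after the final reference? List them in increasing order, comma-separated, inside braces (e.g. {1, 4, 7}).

{0, 2, 6}

0: miss, frames {0}
8: miss, frames {0,8}
0: hit
6: miss, frames {8,0,6}
0: hit
8: hit
6: hit
0: hit
6: hit
0: hit
6: hit
0: hit
2: miss, evict 8, frames {6,0,2}
0: hit
2: hit
0: hit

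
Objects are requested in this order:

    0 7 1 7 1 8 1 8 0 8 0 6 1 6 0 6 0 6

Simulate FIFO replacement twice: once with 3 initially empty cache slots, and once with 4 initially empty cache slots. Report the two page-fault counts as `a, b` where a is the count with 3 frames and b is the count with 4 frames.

3 frames: F F F . . F . . F . . F F . . . . . → 7 faults.
4 frames: F F F . . F . . . . . F . . F . . . → 6 faults.
6 < 7: adding a frame reduced faults, as is typical.

7, 6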